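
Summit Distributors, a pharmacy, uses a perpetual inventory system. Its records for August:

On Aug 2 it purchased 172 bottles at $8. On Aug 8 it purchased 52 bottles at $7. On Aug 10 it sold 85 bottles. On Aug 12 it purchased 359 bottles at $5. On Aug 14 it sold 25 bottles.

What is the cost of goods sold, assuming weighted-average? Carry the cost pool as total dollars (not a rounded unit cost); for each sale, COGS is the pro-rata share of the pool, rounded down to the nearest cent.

After Aug 2: 172 on hand, pool $1,376.00 (≈ $8.0000 each)
After Aug 8: 224 on hand, pool $1,740.00 (≈ $7.7679 each)
Aug 10, sell 85: 85/224 × $1,740.00 → $660.26
After Aug 12: 498 on hand, pool $2,874.74 (≈ $5.7726 each)
Aug 14, sell 25: 25/498 × $2,874.74 → $144.31
Total COGS = $660.26 + $144.31 = $804.57
Ending inventory (cost pool remaining) = $2,730.43
Check: goods available $3,535.00 = COGS $804.57 + ending $2,730.43

COGS = $804.57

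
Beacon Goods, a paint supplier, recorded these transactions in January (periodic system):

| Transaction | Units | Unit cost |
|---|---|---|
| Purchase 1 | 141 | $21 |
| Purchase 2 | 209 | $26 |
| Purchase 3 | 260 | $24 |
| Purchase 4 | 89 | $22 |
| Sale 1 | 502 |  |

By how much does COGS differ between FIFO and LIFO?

$133

FIFO COGS: 141 @ $21 + 209 @ $26 + 152 @ $24 = $12,043
LIFO COGS: 89 @ $22 + 260 @ $24 + 153 @ $26 = $12,176
Difference = |$12,043 − $12,176| = $133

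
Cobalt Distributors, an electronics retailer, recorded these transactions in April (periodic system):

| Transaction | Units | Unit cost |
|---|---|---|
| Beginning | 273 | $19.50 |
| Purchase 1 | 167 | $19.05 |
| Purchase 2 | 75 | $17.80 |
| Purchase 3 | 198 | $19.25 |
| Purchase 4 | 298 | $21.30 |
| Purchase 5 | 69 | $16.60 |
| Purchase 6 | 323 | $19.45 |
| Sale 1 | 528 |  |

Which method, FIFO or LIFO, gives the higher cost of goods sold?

FIFO COGS: 273 @ $19.50 + 167 @ $19.05 + 75 @ $17.80 + 13 @ $19.25 = $10,090.10
LIFO COGS: 323 @ $19.45 + 69 @ $16.60 + 136 @ $21.30 = $10,324.55

LIFO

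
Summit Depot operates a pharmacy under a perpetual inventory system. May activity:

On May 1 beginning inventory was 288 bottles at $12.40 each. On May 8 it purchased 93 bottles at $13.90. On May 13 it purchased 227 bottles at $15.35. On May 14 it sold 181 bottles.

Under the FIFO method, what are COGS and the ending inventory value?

May 14, 181 sold [FIFO — oldest first]: 181 @ $12.40 = $2,244.40
Ending inventory: 107 @ $12.40 + 93 @ $13.90 + 227 @ $15.35 = $6,103.95

COGS = $2,244.40; ending inventory = $6,103.95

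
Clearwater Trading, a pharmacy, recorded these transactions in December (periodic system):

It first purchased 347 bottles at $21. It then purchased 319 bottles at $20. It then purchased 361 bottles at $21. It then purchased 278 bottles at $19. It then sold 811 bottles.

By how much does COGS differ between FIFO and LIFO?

$409

FIFO COGS: 347 @ $21 + 319 @ $20 + 145 @ $21 = $16,712
LIFO COGS: 278 @ $19 + 361 @ $21 + 172 @ $20 = $16,303
Difference = |$16,712 − $16,303| = $409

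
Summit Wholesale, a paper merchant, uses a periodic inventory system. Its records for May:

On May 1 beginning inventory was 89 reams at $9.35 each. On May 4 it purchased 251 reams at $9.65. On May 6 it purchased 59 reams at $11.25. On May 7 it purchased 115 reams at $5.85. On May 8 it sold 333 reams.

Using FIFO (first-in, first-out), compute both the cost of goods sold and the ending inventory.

COGS = $3,186.75; ending inventory = $1,404.05

May 8, 333 sold [FIFO — oldest first]: 89 @ $9.35 + 244 @ $9.65 = $3,186.75
Ending inventory: 7 @ $9.65 + 59 @ $11.25 + 115 @ $5.85 = $1,404.05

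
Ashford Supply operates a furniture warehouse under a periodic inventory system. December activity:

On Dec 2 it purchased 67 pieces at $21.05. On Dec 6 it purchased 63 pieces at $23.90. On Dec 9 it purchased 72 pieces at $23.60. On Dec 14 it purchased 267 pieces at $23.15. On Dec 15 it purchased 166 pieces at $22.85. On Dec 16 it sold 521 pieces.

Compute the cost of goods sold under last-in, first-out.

Dec 16, 521 sold [LIFO — newest first]: 166 @ $22.85 + 267 @ $23.15 + 72 @ $23.60 + 16 @ $23.90 = $12,055.75
Ending inventory: 67 @ $21.05 + 47 @ $23.90 = $2,533.65

COGS = $12,055.75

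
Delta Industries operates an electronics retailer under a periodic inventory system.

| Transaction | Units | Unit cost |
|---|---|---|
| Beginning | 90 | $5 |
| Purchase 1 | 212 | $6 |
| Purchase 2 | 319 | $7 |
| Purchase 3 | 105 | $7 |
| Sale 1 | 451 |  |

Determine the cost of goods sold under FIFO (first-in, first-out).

Sale 1 (451) [FIFO — oldest first]: 90 @ $5 + 212 @ $6 + 149 @ $7 = $2,765
Ending inventory: 170 @ $7 + 105 @ $7 = $1,925

COGS = $2,765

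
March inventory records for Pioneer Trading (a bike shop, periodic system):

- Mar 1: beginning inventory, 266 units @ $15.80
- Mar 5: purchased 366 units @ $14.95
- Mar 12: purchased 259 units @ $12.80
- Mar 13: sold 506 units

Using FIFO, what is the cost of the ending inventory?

Ending inventory = $5,198.90

Mar 13, 506 sold [FIFO — oldest first]: 266 @ $15.80 + 240 @ $14.95 = $7,790.80
Ending inventory: 126 @ $14.95 + 259 @ $12.80 = $5,198.90
Check: goods available $12,989.70 = COGS $7,790.80 + ending $5,198.90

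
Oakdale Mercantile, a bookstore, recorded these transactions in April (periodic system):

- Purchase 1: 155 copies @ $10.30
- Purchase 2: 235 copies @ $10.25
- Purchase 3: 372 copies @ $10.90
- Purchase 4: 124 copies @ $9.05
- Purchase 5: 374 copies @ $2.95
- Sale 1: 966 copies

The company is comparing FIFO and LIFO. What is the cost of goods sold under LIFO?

COGS = $7,264.30

FIFO COGS: 155 @ $10.30 + 235 @ $10.25 + 372 @ $10.90 + 124 @ $9.05 + 80 @ $2.95 = $9,418.25
LIFO COGS: 374 @ $2.95 + 124 @ $9.05 + 372 @ $10.90 + 96 @ $10.25 = $7,264.30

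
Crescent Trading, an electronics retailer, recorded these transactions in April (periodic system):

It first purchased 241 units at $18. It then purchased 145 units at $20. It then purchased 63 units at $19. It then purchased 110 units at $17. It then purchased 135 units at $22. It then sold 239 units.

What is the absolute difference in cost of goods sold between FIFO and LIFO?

$436

FIFO COGS: 239 @ $18 = $4,302
LIFO COGS: 135 @ $22 + 104 @ $17 = $4,738
Difference = |$4,302 − $4,738| = $436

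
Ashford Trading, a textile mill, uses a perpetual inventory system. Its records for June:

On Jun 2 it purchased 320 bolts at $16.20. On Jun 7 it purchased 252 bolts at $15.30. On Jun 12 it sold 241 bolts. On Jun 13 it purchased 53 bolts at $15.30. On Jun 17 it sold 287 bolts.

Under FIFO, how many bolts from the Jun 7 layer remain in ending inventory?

Jun 12, 241 sold [FIFO — oldest first]: 241 @ $16.20 = $3,904.20
Jun 17, 287 sold [FIFO — oldest first]: 79 @ $16.20 + 208 @ $15.30 = $4,462.20
Total COGS = $3,904.20 + $4,462.20 = $8,366.40
Ending inventory: 44 @ $15.30 + 53 @ $15.30 = $1,484.10

44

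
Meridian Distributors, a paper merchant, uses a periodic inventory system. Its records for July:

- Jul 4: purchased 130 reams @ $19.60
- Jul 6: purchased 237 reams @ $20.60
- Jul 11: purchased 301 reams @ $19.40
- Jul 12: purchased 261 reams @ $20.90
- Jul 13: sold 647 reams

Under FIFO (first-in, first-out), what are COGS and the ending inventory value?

Jul 13, 647 sold [FIFO — oldest first]: 130 @ $19.60 + 237 @ $20.60 + 280 @ $19.40 = $12,862.20
Ending inventory: 21 @ $19.40 + 261 @ $20.90 = $5,862.30

COGS = $12,862.20; ending inventory = $5,862.30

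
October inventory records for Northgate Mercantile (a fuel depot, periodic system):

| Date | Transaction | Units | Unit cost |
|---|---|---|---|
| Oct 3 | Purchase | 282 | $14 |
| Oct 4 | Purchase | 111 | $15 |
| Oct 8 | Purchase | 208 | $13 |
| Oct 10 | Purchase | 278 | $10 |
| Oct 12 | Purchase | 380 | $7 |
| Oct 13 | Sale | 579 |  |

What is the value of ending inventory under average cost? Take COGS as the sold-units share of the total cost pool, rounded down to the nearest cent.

Oct 13, sell 579: 579/1259 × $13,757.00 → $6,326.69
Ending inventory (cost pool remaining) = $7,430.31
Check: goods available $13,757.00 = COGS $6,326.69 + ending $7,430.31

Ending inventory = $7,430.31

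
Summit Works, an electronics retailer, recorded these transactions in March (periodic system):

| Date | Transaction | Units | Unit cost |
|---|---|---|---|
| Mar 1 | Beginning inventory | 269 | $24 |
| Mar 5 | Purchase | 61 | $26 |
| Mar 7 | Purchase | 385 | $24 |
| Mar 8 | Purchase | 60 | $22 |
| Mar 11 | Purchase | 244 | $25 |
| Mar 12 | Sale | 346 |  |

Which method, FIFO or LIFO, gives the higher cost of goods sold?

FIFO COGS: 269 @ $24 + 61 @ $26 + 16 @ $24 = $8,426
LIFO COGS: 244 @ $25 + 60 @ $22 + 42 @ $24 = $8,428

LIFO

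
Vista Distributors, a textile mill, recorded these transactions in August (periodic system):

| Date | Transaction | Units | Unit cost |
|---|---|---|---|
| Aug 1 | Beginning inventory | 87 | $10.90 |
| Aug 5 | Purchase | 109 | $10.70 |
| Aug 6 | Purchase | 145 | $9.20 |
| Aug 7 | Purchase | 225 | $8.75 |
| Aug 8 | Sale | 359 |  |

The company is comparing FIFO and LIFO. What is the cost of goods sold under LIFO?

FIFO COGS: 87 @ $10.90 + 109 @ $10.70 + 145 @ $9.20 + 18 @ $8.75 = $3,606.10
LIFO COGS: 225 @ $8.75 + 134 @ $9.20 = $3,201.55

COGS = $3,201.55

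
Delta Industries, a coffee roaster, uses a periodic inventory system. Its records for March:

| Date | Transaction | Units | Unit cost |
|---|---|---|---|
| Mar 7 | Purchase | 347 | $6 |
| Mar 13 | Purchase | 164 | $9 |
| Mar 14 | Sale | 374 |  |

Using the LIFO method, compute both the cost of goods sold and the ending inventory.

COGS = $2,736; ending inventory = $822

Mar 14, 374 sold [LIFO — newest first]: 164 @ $9 + 210 @ $6 = $2,736
Ending inventory: 137 @ $6 = $822
Check: goods available $3,558 = COGS $2,736 + ending $822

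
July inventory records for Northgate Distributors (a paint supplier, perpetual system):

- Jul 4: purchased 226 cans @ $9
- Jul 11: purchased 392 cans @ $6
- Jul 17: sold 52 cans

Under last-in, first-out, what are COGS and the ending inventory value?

COGS = $312; ending inventory = $4,074

Jul 17, 52 sold [LIFO — newest first]: 52 @ $6 = $312
Ending inventory: 226 @ $9 + 340 @ $6 = $4,074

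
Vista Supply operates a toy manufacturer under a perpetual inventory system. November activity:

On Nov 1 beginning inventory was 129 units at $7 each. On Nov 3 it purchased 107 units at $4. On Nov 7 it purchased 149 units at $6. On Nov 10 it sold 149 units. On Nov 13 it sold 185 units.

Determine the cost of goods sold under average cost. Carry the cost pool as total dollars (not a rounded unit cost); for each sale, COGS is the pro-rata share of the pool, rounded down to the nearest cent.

COGS = $1,930.25

After Nov 1: 129 on hand, pool $903.00 (≈ $7.0000 each)
After Nov 3: 236 on hand, pool $1,331.00 (≈ $5.6398 each)
After Nov 7: 385 on hand, pool $2,225.00 (≈ $5.7792 each)
Nov 10, sell 149: 149/385 × $2,225.00 → $861.10
Nov 13, sell 185: 185/236 × $1,363.90 → $1,069.15
Total COGS = $861.10 + $1,069.15 = $1,930.25
Ending inventory (cost pool remaining) = $294.75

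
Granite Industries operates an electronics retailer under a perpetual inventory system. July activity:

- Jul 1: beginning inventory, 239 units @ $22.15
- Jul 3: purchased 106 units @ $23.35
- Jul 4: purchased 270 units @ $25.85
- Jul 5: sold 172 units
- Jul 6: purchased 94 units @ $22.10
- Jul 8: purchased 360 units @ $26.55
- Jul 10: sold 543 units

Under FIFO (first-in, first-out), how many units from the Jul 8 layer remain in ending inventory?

Jul 5, 172 sold [FIFO — oldest first]: 172 @ $22.15 = $3,809.80
Jul 10, 543 sold [FIFO — oldest first]: 67 @ $22.15 + 106 @ $23.35 + 270 @ $25.85 + 94 @ $22.10 + 6 @ $26.55 = $13,175.35
Total COGS = $3,809.80 + $13,175.35 = $16,985.15
Ending inventory: 354 @ $26.55 = $9,398.70
Check: goods available $26,383.85 = COGS $16,985.15 + ending $9,398.70

354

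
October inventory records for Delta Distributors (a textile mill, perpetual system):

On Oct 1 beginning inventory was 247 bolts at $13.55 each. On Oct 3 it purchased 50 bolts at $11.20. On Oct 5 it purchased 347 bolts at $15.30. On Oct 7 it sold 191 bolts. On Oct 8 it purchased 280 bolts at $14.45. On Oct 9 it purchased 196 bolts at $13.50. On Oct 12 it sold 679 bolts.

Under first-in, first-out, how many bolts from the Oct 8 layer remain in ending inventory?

54

Oct 7, 191 sold [FIFO — oldest first]: 191 @ $13.55 = $2,588.05
Oct 12, 679 sold [FIFO — oldest first]: 56 @ $13.55 + 50 @ $11.20 + 347 @ $15.30 + 226 @ $14.45 = $9,893.60
Total COGS = $2,588.05 + $9,893.60 = $12,481.65
Ending inventory: 54 @ $14.45 + 196 @ $13.50 = $3,426.30
Check: goods available $15,907.95 = COGS $12,481.65 + ending $3,426.30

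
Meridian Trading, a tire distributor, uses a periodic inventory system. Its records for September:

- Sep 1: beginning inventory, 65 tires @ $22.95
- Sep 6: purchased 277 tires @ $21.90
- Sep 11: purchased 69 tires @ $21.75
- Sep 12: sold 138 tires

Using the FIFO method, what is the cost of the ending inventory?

Sep 12, 138 sold [FIFO — oldest first]: 65 @ $22.95 + 73 @ $21.90 = $3,090.45
Ending inventory: 204 @ $21.90 + 69 @ $21.75 = $5,968.35

Ending inventory = $5,968.35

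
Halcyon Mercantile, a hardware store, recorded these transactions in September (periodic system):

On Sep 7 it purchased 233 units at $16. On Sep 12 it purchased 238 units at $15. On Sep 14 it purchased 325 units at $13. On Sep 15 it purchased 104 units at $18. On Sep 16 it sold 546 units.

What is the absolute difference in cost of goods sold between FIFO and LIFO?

FIFO COGS: 233 @ $16 + 238 @ $15 + 75 @ $13 = $8,273
LIFO COGS: 104 @ $18 + 325 @ $13 + 117 @ $15 = $7,852
Difference = |$8,273 − $7,852| = $421

$421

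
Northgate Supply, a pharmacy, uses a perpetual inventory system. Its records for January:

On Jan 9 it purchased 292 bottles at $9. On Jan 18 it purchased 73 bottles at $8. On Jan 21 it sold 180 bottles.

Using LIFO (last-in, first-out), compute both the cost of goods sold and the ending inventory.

COGS = $1,547; ending inventory = $1,665

Jan 21, 180 sold [LIFO — newest first]: 73 @ $8 + 107 @ $9 = $1,547
Ending inventory: 185 @ $9 = $1,665
Check: goods available $3,212 = COGS $1,547 + ending $1,665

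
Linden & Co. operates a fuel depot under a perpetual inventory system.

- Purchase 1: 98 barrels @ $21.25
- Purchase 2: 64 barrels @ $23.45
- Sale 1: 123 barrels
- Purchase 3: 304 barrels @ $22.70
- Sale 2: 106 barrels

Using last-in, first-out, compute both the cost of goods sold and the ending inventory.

COGS = $5,160.75; ending inventory = $5,323.35

Sale 1 (123) [LIFO — newest first]: 64 @ $23.45 + 59 @ $21.25 = $2,754.55
Sale 2 (106) [LIFO — newest first]: 106 @ $22.70 = $2,406.20
Total COGS = $2,754.55 + $2,406.20 = $5,160.75
Ending inventory: 39 @ $21.25 + 198 @ $22.70 = $5,323.35
Check: goods available $10,484.10 = COGS $5,160.75 + ending $5,323.35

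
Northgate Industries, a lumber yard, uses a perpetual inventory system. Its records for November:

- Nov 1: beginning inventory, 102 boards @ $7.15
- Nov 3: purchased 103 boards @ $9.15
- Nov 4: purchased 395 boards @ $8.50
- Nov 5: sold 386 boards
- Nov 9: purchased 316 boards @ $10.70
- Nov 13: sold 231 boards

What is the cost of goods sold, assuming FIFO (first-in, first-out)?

Nov 5, 386 sold [FIFO — oldest first]: 102 @ $7.15 + 103 @ $9.15 + 181 @ $8.50 = $3,210.25
Nov 13, 231 sold [FIFO — oldest first]: 214 @ $8.50 + 17 @ $10.70 = $2,000.90
Total COGS = $3,210.25 + $2,000.90 = $5,211.15
Ending inventory: 299 @ $10.70 = $3,199.30

COGS = $5,211.15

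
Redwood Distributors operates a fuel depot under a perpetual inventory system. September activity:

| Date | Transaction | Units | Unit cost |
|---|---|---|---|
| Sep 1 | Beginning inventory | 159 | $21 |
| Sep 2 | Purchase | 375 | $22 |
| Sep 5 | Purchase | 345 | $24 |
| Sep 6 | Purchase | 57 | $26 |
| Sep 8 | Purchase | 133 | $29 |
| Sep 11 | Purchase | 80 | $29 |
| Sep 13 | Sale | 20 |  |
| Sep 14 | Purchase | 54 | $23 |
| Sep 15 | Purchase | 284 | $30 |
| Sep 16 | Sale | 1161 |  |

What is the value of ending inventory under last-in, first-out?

Ending inventory = $6,573

Sep 13, 20 sold [LIFO — newest first]: 20 @ $29 = $580
Sep 16, 1161 sold [LIFO — newest first]: 284 @ $30 + 54 @ $23 + 60 @ $29 + 133 @ $29 + 57 @ $26 + 345 @ $24 + 228 @ $22 = $30,137
Total COGS = $580 + $30,137 = $30,717
Ending inventory: 159 @ $21 + 147 @ $22 = $6,573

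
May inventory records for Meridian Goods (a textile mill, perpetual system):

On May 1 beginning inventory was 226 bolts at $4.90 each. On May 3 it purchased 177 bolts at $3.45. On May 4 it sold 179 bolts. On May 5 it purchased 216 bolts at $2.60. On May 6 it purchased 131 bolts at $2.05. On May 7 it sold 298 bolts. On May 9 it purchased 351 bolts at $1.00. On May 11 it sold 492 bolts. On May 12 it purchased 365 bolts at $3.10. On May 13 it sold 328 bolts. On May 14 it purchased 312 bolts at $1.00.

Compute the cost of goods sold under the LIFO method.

COGS = $3,269.20

May 4, 179 sold [LIFO — newest first]: 177 @ $3.45 + 2 @ $4.90 = $620.45
May 7, 298 sold [LIFO — newest first]: 131 @ $2.05 + 167 @ $2.60 = $702.75
May 11, 492 sold [LIFO — newest first]: 351 @ $1.00 + 49 @ $2.60 + 92 @ $4.90 = $929.20
May 13, 328 sold [LIFO — newest first]: 328 @ $3.10 = $1,016.80
Total COGS = $620.45 + $702.75 + $929.20 + $1,016.80 = $3,269.20
Ending inventory: 132 @ $4.90 + 37 @ $3.10 + 312 @ $1.00 = $1,073.50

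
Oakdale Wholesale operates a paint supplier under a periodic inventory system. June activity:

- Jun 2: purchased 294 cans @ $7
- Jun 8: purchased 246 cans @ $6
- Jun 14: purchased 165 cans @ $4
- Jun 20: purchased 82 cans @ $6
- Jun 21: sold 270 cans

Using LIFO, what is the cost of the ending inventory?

Jun 21, 270 sold [LIFO — newest first]: 82 @ $6 + 165 @ $4 + 23 @ $6 = $1,290
Ending inventory: 294 @ $7 + 223 @ $6 = $3,396
Check: goods available $4,686 = COGS $1,290 + ending $3,396

Ending inventory = $3,396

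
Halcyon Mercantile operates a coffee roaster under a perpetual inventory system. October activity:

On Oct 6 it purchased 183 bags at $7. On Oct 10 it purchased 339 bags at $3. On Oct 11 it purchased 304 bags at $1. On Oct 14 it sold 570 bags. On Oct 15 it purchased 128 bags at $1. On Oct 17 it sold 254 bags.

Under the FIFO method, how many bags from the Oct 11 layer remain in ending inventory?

2

Oct 14, 570 sold [FIFO — oldest first]: 183 @ $7 + 339 @ $3 + 48 @ $1 = $2,346
Oct 17, 254 sold [FIFO — oldest first]: 254 @ $1 = $254
Total COGS = $2,346 + $254 = $2,600
Ending inventory: 2 @ $1 + 128 @ $1 = $130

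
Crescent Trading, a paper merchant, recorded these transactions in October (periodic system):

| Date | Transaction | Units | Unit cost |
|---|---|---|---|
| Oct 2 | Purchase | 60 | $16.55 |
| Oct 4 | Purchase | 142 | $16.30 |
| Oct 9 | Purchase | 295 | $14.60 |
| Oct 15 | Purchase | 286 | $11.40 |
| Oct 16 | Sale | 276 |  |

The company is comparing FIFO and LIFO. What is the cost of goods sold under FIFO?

COGS = $4,388.00

FIFO COGS: 60 @ $16.55 + 142 @ $16.30 + 74 @ $14.60 = $4,388.00
LIFO COGS: 276 @ $11.40 = $3,146.40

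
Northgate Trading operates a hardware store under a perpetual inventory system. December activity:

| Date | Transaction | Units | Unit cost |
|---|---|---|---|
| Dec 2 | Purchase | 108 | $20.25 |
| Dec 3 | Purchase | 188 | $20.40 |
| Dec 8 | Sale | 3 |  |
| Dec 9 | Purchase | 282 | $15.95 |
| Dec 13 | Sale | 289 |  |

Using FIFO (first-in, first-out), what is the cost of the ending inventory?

Ending inventory = $4,579.50

Dec 8, 3 sold [FIFO — oldest first]: 3 @ $20.25 = $60.75
Dec 13, 289 sold [FIFO — oldest first]: 105 @ $20.25 + 184 @ $20.40 = $5,879.85
Total COGS = $60.75 + $5,879.85 = $5,940.60
Ending inventory: 4 @ $20.40 + 282 @ $15.95 = $4,579.50
Check: goods available $10,520.10 = COGS $5,940.60 + ending $4,579.50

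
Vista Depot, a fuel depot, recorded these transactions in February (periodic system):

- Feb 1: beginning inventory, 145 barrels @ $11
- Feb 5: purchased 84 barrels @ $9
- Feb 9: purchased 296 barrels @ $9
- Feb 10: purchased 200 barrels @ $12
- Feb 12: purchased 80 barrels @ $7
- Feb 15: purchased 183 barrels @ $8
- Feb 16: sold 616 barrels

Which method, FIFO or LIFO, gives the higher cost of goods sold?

FIFO

FIFO COGS: 145 @ $11 + 84 @ $9 + 296 @ $9 + 91 @ $12 = $6,107
LIFO COGS: 183 @ $8 + 80 @ $7 + 200 @ $12 + 153 @ $9 = $5,801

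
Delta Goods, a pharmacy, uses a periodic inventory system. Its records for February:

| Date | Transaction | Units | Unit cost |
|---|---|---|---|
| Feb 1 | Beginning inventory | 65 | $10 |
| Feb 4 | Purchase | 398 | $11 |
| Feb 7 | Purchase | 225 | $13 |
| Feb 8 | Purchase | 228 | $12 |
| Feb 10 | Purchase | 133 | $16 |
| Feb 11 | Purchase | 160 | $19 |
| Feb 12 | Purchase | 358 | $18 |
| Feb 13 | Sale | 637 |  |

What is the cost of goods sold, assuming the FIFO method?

COGS = $7,290

Feb 13, 637 sold [FIFO — oldest first]: 65 @ $10 + 398 @ $11 + 174 @ $13 = $7,290
Ending inventory: 51 @ $13 + 228 @ $12 + 133 @ $16 + 160 @ $19 + 358 @ $18 = $15,011
Check: goods available $22,301 = COGS $7,290 + ending $15,011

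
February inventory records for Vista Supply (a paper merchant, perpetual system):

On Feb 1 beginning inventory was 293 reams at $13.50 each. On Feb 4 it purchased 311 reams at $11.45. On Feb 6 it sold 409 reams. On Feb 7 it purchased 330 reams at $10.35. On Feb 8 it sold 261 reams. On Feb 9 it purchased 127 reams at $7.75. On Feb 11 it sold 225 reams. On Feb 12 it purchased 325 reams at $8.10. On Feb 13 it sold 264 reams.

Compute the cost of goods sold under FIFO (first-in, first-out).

Feb 6, 409 sold [FIFO — oldest first]: 293 @ $13.50 + 116 @ $11.45 = $5,283.70
Feb 8, 261 sold [FIFO — oldest first]: 195 @ $11.45 + 66 @ $10.35 = $2,915.85
Feb 11, 225 sold [FIFO — oldest first]: 225 @ $10.35 = $2,328.75
Feb 13, 264 sold [FIFO — oldest first]: 39 @ $10.35 + 127 @ $7.75 + 98 @ $8.10 = $2,181.70
Total COGS = $5,283.70 + $2,915.85 + $2,328.75 + $2,181.70 = $12,710.00
Ending inventory: 227 @ $8.10 = $1,838.70

COGS = $12,710.00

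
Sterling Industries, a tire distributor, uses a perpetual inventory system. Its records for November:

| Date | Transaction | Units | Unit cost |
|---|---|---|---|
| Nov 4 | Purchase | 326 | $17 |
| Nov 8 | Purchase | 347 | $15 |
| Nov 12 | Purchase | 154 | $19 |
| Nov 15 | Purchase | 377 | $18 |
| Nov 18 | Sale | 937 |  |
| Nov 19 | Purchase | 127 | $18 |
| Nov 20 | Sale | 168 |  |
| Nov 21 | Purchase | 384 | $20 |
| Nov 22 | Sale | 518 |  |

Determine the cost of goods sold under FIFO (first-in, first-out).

COGS = $28,585

Nov 18, 937 sold [FIFO — oldest first]: 326 @ $17 + 347 @ $15 + 154 @ $19 + 110 @ $18 = $15,653
Nov 20, 168 sold [FIFO — oldest first]: 168 @ $18 = $3,024
Nov 22, 518 sold [FIFO — oldest first]: 99 @ $18 + 127 @ $18 + 292 @ $20 = $9,908
Total COGS = $15,653 + $3,024 + $9,908 = $28,585
Ending inventory: 92 @ $20 = $1,840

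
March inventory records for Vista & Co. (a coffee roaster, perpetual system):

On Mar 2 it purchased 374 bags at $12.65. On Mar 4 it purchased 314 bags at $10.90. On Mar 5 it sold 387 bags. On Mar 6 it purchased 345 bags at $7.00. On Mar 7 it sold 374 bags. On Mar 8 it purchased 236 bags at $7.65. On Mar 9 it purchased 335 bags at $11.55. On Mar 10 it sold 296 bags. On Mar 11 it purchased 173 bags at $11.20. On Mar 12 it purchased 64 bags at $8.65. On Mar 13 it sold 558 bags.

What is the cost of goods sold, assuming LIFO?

COGS = $15,875.65

Mar 5, 387 sold [LIFO — newest first]: 314 @ $10.90 + 73 @ $12.65 = $4,346.05
Mar 7, 374 sold [LIFO — newest first]: 345 @ $7.00 + 29 @ $12.65 = $2,781.85
Mar 10, 296 sold [LIFO — newest first]: 296 @ $11.55 = $3,418.80
Mar 13, 558 sold [LIFO — newest first]: 64 @ $8.65 + 173 @ $11.20 + 39 @ $11.55 + 236 @ $7.65 + 46 @ $12.65 = $5,328.95
Total COGS = $4,346.05 + $2,781.85 + $3,418.80 + $5,328.95 = $15,875.65
Ending inventory: 226 @ $12.65 = $2,858.90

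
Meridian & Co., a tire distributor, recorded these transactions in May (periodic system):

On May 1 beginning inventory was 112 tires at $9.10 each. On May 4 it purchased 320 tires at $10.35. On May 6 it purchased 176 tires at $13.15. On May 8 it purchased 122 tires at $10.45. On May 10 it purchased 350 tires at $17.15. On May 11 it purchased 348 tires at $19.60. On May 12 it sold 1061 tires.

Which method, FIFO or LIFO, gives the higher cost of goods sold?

FIFO COGS: 112 @ $9.10 + 320 @ $10.35 + 176 @ $13.15 + 122 @ $10.45 + 331 @ $17.15 = $13,597.15
LIFO COGS: 348 @ $19.60 + 350 @ $17.15 + 122 @ $10.45 + 176 @ $13.15 + 65 @ $10.35 = $17,085.35

LIFO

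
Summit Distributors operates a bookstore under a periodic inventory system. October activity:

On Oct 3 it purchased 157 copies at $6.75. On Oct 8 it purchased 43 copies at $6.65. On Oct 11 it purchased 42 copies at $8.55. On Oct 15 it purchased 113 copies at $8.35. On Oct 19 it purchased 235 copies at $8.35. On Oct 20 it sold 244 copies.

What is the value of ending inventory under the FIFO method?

Oct 20, 244 sold [FIFO — oldest first]: 157 @ $6.75 + 43 @ $6.65 + 42 @ $8.55 + 2 @ $8.35 = $1,721.50
Ending inventory: 111 @ $8.35 + 235 @ $8.35 = $2,889.10
Check: goods available $4,610.60 = COGS $1,721.50 + ending $2,889.10

Ending inventory = $2,889.10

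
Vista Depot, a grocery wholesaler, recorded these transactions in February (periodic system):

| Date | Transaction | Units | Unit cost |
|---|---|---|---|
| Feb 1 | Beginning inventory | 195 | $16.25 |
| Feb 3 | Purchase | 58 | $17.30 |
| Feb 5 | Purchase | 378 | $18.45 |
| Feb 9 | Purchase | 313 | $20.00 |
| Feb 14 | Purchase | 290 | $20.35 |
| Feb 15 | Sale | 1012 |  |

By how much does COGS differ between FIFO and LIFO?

FIFO COGS: 195 @ $16.25 + 58 @ $17.30 + 378 @ $18.45 + 313 @ $20.00 + 68 @ $20.35 = $18,790.05
LIFO COGS: 290 @ $20.35 + 313 @ $20.00 + 378 @ $18.45 + 31 @ $17.30 = $19,671.90
Difference = |$18,790.05 − $19,671.90| = $881.85

$881.85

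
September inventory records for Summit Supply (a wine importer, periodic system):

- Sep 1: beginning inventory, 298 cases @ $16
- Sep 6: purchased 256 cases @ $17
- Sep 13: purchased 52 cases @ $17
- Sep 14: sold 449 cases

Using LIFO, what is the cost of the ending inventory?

Ending inventory = $2,512

Sep 14, 449 sold [LIFO — newest first]: 52 @ $17 + 256 @ $17 + 141 @ $16 = $7,492
Ending inventory: 157 @ $16 = $2,512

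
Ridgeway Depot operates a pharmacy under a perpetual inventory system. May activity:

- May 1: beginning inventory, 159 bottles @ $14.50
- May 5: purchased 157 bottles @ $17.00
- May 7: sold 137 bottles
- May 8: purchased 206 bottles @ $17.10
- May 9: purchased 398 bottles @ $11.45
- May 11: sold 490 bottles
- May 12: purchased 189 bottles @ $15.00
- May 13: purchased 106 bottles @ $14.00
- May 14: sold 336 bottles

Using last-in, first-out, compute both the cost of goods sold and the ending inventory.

COGS = $13,479.40; ending inventory = $3,893.80

May 7, 137 sold [LIFO — newest first]: 137 @ $17.00 = $2,329.00
May 11, 490 sold [LIFO — newest first]: 398 @ $11.45 + 92 @ $17.10 = $6,130.30
May 14, 336 sold [LIFO — newest first]: 106 @ $14.00 + 189 @ $15.00 + 41 @ $17.10 = $5,020.10
Total COGS = $2,329.00 + $6,130.30 + $5,020.10 = $13,479.40
Ending inventory: 159 @ $14.50 + 20 @ $17.00 + 73 @ $17.10 = $3,893.80
Check: goods available $17,373.20 = COGS $13,479.40 + ending $3,893.80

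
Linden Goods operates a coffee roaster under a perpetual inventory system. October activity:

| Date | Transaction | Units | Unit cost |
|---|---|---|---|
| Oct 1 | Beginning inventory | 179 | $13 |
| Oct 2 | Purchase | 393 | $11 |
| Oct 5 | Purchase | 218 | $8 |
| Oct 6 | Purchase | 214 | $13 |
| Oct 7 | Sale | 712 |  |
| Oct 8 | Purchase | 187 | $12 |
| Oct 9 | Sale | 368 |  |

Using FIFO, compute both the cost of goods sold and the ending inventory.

Oct 7, 712 sold [FIFO — oldest first]: 179 @ $13 + 393 @ $11 + 140 @ $8 = $7,770
Oct 9, 368 sold [FIFO — oldest first]: 78 @ $8 + 214 @ $13 + 76 @ $12 = $4,318
Total COGS = $7,770 + $4,318 = $12,088
Ending inventory: 111 @ $12 = $1,332
Check: goods available $13,420 = COGS $12,088 + ending $1,332

COGS = $12,088; ending inventory = $1,332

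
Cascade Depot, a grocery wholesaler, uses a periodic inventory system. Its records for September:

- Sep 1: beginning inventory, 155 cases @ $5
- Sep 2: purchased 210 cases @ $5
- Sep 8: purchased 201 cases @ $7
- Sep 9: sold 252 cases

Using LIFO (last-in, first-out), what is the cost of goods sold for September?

COGS = $1,662

Sep 9, 252 sold [LIFO — newest first]: 201 @ $7 + 51 @ $5 = $1,662
Ending inventory: 155 @ $5 + 159 @ $5 = $1,570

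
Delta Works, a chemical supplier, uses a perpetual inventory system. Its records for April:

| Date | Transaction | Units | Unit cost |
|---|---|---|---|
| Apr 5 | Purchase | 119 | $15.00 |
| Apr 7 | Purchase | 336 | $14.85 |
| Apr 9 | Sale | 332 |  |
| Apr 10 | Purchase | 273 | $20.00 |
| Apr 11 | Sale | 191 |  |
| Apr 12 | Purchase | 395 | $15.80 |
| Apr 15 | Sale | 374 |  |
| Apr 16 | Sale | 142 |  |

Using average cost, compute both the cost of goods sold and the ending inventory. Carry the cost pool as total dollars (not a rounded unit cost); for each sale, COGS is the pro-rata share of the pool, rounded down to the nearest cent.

COGS = $17,073.41; ending inventory = $1,402.19

After Apr 5: 119 on hand, pool $1,785.00 (≈ $15.0000 each)
After Apr 7: 455 on hand, pool $6,774.60 (≈ $14.8892 each)
Apr 9, sell 332: 332/455 × $6,774.60 → $4,943.22
After Apr 10: 396 on hand, pool $7,291.38 (≈ $18.4126 each)
Apr 11, sell 191: 191/396 × $7,291.38 → $3,516.80
After Apr 12: 600 on hand, pool $10,015.58 (≈ $16.6926 each)
Apr 15, sell 374: 374/600 × $10,015.58 → $6,243.04
Apr 16, sell 142: 142/226 × $3,772.54 → $2,370.35
Total COGS = $4,943.22 + $3,516.80 + $6,243.04 + $2,370.35 = $17,073.41
Ending inventory (cost pool remaining) = $1,402.19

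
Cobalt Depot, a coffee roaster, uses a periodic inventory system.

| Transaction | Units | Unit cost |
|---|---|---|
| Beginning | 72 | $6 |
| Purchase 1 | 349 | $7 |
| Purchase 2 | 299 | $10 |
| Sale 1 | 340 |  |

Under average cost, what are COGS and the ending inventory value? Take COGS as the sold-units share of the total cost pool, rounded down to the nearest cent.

COGS = $2,769.58; ending inventory = $3,095.42

Sale 1, sell 340: 340/720 × $5,865.00 → $2,769.58
Ending inventory (cost pool remaining) = $3,095.42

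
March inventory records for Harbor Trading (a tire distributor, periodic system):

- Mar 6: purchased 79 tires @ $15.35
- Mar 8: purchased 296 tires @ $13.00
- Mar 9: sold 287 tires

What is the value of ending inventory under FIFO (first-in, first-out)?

Mar 9, 287 sold [FIFO — oldest first]: 79 @ $15.35 + 208 @ $13.00 = $3,916.65
Ending inventory: 88 @ $13.00 = $1,144.00

Ending inventory = $1,144.00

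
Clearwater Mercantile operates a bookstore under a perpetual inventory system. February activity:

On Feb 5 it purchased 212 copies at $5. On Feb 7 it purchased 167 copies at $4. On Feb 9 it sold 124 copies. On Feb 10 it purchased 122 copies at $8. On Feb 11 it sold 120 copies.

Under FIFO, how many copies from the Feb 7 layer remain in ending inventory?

Feb 9, 124 sold [FIFO — oldest first]: 124 @ $5 = $620
Feb 11, 120 sold [FIFO — oldest first]: 88 @ $5 + 32 @ $4 = $568
Total COGS = $620 + $568 = $1,188
Ending inventory: 135 @ $4 + 122 @ $8 = $1,516
Check: goods available $2,704 = COGS $1,188 + ending $1,516

135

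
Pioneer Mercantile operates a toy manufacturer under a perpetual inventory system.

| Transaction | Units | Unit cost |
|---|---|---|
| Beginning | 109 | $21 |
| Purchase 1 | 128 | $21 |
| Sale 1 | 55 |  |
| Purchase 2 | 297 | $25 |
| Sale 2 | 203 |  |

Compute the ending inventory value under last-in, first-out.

Sale 1 (55) [LIFO — newest first]: 55 @ $21 = $1,155
Sale 2 (203) [LIFO — newest first]: 203 @ $25 = $5,075
Total COGS = $1,155 + $5,075 = $6,230
Ending inventory: 109 @ $21 + 73 @ $21 + 94 @ $25 = $6,172

Ending inventory = $6,172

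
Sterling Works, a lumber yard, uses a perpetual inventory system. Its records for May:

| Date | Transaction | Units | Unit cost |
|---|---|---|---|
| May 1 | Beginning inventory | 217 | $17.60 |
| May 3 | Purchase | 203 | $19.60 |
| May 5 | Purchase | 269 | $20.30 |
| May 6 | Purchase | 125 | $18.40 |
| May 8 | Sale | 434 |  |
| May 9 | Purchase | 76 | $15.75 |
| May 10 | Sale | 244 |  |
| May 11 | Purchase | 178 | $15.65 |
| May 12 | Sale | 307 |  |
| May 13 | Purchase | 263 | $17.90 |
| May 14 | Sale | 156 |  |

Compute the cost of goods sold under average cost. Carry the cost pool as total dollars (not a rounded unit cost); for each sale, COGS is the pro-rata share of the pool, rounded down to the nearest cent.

COGS = $20,878.71

After May 1: 217 on hand, pool $3,819.20 (≈ $17.6000 each)
After May 3: 420 on hand, pool $7,798.00 (≈ $18.5667 each)
After May 5: 689 on hand, pool $13,258.70 (≈ $19.2434 each)
After May 6: 814 on hand, pool $15,558.70 (≈ $19.1139 each)
May 8, sell 434: 434/814 × $15,558.70 → $8,295.42
After May 9: 456 on hand, pool $8,460.28 (≈ $18.5532 each)
May 10, sell 244: 244/456 × $8,460.28 → $4,526.99
After May 11: 390 on hand, pool $6,718.99 (≈ $17.2282 each)
May 12, sell 307: 307/390 × $6,718.99 → $5,289.05
After May 13: 346 on hand, pool $6,137.64 (≈ $17.7388 each)
May 14, sell 156: 156/346 × $6,137.64 → $2,767.25
Total COGS = $8,295.42 + $4,526.99 + $5,289.05 + $2,767.25 = $20,878.71
Ending inventory (cost pool remaining) = $3,370.39
Check: goods available $24,249.10 = COGS $20,878.71 + ending $3,370.39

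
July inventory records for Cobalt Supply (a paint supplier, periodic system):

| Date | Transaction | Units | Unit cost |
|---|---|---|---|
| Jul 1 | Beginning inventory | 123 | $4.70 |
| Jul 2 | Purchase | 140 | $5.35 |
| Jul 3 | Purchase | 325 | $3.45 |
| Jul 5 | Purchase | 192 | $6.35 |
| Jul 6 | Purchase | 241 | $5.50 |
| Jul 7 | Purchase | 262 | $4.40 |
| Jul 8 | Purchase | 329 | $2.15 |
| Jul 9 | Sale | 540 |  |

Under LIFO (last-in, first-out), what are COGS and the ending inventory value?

COGS = $1,635.75; ending inventory = $5,217.45

Jul 9, 540 sold [LIFO — newest first]: 329 @ $2.15 + 211 @ $4.40 = $1,635.75
Ending inventory: 123 @ $4.70 + 140 @ $5.35 + 325 @ $3.45 + 192 @ $6.35 + 241 @ $5.50 + 51 @ $4.40 = $5,217.45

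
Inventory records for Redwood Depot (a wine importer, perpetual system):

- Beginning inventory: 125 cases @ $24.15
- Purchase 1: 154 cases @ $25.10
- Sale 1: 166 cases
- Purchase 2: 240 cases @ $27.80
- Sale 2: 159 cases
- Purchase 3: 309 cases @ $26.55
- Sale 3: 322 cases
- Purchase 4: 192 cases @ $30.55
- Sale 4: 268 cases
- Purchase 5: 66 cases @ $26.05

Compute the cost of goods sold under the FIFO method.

COGS = $24,417.95

Sale 1 (166) [FIFO — oldest first]: 125 @ $24.15 + 41 @ $25.10 = $4,047.85
Sale 2 (159) [FIFO — oldest first]: 113 @ $25.10 + 46 @ $27.80 = $4,115.10
Sale 3 (322) [FIFO — oldest first]: 194 @ $27.80 + 128 @ $26.55 = $8,791.60
Sale 4 (268) [FIFO — oldest first]: 181 @ $26.55 + 87 @ $30.55 = $7,463.40
Total COGS = $4,047.85 + $4,115.10 + $8,791.60 + $7,463.40 = $24,417.95
Ending inventory: 105 @ $30.55 + 66 @ $26.05 = $4,927.05
Check: goods available $29,345.00 = COGS $24,417.95 + ending $4,927.05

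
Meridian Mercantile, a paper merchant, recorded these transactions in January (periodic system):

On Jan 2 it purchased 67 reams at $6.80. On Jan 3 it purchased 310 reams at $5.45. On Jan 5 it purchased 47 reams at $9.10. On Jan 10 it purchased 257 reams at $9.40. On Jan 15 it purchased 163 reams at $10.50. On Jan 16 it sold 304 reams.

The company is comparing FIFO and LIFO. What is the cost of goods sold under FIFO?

COGS = $1,747.25

FIFO COGS: 67 @ $6.80 + 237 @ $5.45 = $1,747.25
LIFO COGS: 163 @ $10.50 + 141 @ $9.40 = $3,036.90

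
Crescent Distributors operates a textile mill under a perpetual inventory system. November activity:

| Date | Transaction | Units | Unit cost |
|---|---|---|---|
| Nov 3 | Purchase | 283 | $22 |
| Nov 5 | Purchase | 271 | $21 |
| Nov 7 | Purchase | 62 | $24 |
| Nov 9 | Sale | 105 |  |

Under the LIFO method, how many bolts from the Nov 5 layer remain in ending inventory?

Nov 9, 105 sold [LIFO — newest first]: 62 @ $24 + 43 @ $21 = $2,391
Ending inventory: 283 @ $22 + 228 @ $21 = $11,014
Check: goods available $13,405 = COGS $2,391 + ending $11,014

228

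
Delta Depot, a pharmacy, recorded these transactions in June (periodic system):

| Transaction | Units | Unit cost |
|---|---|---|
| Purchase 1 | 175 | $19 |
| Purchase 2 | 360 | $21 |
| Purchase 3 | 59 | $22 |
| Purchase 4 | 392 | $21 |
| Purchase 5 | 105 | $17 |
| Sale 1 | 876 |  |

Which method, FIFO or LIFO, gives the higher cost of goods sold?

FIFO

FIFO COGS: 175 @ $19 + 360 @ $21 + 59 @ $22 + 282 @ $21 = $18,105
LIFO COGS: 105 @ $17 + 392 @ $21 + 59 @ $22 + 320 @ $21 = $18,035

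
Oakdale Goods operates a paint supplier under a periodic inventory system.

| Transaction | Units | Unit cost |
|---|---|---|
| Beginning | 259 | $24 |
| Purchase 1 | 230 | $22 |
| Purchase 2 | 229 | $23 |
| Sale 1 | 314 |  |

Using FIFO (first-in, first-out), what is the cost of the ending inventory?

Ending inventory = $9,117

Sale 1 (314) [FIFO — oldest first]: 259 @ $24 + 55 @ $22 = $7,426
Ending inventory: 175 @ $22 + 229 @ $23 = $9,117
Check: goods available $16,543 = COGS $7,426 + ending $9,117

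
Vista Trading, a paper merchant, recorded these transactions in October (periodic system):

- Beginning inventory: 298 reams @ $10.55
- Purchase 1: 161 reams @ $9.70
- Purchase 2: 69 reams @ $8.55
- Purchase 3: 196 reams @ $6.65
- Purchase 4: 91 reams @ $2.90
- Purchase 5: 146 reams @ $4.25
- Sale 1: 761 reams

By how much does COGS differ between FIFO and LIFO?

FIFO COGS: 298 @ $10.55 + 161 @ $9.70 + 69 @ $8.55 + 196 @ $6.65 + 37 @ $2.90 = $6,706.25
LIFO COGS: 146 @ $4.25 + 91 @ $2.90 + 196 @ $6.65 + 69 @ $8.55 + 161 @ $9.70 + 98 @ $10.55 = $5,373.35
Difference = |$6,706.25 − $5,373.35| = $1,332.90

$1,332.90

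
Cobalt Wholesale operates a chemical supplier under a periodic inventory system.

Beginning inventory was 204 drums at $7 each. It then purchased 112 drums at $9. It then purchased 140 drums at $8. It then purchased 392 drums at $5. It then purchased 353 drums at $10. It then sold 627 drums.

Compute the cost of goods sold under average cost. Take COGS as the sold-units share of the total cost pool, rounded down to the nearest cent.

COGS = $4,722.59

Sale 1, sell 627: 627/1201 × $9,046.00 → $4,722.59
Ending inventory (cost pool remaining) = $4,323.41
Check: goods available $9,046.00 = COGS $4,722.59 + ending $4,323.41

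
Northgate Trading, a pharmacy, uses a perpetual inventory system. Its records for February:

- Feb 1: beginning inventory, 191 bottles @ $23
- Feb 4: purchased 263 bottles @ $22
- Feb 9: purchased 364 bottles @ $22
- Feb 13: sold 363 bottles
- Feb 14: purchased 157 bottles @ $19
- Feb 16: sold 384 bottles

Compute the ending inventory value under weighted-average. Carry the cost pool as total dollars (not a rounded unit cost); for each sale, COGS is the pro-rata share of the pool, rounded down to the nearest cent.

After Feb 1: 191 on hand, pool $4,393.00 (≈ $23.0000 each)
After Feb 4: 454 on hand, pool $10,179.00 (≈ $22.4207 each)
After Feb 9: 818 on hand, pool $18,187.00 (≈ $22.2335 each)
Feb 13, sell 363: 363/818 × $18,187.00 → $8,070.75
After Feb 14: 612 on hand, pool $13,099.25 (≈ $21.4040 each)
Feb 16, sell 384: 384/612 × $13,099.25 → $8,219.13
Total COGS = $8,070.75 + $8,219.13 = $16,289.88
Ending inventory (cost pool remaining) = $4,880.12

Ending inventory = $4,880.12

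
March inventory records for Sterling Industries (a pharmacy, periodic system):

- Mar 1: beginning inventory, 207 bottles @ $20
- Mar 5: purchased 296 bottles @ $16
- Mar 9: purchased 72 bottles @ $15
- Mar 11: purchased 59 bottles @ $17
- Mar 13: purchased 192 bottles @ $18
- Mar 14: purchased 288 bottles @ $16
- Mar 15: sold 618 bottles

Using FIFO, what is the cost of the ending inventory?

Ending inventory = $8,336

Mar 15, 618 sold [FIFO — oldest first]: 207 @ $20 + 296 @ $16 + 72 @ $15 + 43 @ $17 = $10,687
Ending inventory: 16 @ $17 + 192 @ $18 + 288 @ $16 = $8,336
Check: goods available $19,023 = COGS $10,687 + ending $8,336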